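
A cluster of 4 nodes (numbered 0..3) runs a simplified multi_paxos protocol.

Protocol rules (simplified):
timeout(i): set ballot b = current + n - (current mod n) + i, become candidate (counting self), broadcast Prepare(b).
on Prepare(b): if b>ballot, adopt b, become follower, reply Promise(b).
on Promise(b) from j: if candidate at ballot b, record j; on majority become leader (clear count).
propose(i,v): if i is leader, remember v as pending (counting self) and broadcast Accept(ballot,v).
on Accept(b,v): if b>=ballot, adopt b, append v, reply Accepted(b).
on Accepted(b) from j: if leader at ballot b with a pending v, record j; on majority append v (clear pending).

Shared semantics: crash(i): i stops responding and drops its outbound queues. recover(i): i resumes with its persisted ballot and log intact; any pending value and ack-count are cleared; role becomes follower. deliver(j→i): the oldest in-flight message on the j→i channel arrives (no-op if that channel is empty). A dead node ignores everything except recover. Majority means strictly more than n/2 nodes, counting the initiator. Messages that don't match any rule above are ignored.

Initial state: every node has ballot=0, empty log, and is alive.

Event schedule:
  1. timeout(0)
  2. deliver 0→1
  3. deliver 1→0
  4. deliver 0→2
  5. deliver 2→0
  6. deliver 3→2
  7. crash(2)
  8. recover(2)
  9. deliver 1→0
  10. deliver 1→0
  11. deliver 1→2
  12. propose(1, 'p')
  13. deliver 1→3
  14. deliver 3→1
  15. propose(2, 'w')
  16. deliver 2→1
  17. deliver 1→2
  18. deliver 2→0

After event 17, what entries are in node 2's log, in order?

empty

after 1 — timeout(0): n0:cand/b4/[-]
after 2 — deliver 0→1: n1:foll/b4/[-]
after 3 — deliver 1→0: ·
after 4 — deliver 0→2: n2:foll/b4/[-]
after 5 — deliver 2→0: n0:lead/b4/[-]
after 6 — deliver 3→2: ·
after 7 — crash(2): n2:✗foll/b4/[-]
after 8 — recover(2): n2:foll/b4/[-]
after 9 — deliver 1→0: ·
after 10 — deliver 1→0: ·
after 11 — deliver 1→2: ·
after 12 — propose(1,'p'): ·
after 13 — deliver 1→3: ·
after 14 — deliver 3→1: ·
after 15 — propose(2,'w'): ·
after 16 — deliver 2→1: ·
after 17 — deliver 1→2: ·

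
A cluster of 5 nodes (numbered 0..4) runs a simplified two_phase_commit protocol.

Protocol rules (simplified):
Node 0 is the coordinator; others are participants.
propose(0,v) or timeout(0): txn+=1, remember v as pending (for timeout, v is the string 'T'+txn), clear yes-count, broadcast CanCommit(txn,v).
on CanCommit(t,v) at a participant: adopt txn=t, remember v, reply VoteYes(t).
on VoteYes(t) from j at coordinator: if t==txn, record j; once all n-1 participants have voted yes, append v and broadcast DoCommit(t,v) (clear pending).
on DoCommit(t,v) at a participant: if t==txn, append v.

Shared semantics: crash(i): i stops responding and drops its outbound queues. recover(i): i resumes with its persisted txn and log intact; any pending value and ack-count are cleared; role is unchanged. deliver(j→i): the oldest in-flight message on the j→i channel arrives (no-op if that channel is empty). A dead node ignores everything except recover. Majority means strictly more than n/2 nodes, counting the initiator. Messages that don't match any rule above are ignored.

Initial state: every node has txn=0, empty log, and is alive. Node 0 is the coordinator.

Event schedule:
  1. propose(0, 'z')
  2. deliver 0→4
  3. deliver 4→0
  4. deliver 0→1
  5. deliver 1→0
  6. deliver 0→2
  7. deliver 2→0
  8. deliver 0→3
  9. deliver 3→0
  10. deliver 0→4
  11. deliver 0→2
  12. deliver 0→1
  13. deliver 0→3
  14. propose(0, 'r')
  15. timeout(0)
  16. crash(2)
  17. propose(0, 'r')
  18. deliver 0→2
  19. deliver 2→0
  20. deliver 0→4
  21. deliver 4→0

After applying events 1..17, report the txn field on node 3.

1. propose(0,'z'):  <0:coor t1 ->
2. deliver 0→4:  <4:part t1 ->
3. deliver 4→0:  nop
4. deliver 0→1:  <1:part t1 ->
5. deliver 1→0:  nop
6. deliver 0→2:  <2:part t1 ->
7. deliver 2→0:  nop
8. deliver 0→3:  <3:part t1 ->
9. deliver 3→0:  <0:coor t1 z>
10. deliver 0→4:  <4:part t1 z>
11. deliver 0→2:  <2:part t1 z>
12. deliver 0→1:  <1:part t1 z>
13. deliver 0→3:  <3:part t1 z>
14. propose(0,'r'):  <0:coor t2 z>
15. timeout(0):  <0:coor t3 z>
16. crash(2):  <2:✗part t1 z>
17. propose(0,'r'):  <0:coor t4 z>

1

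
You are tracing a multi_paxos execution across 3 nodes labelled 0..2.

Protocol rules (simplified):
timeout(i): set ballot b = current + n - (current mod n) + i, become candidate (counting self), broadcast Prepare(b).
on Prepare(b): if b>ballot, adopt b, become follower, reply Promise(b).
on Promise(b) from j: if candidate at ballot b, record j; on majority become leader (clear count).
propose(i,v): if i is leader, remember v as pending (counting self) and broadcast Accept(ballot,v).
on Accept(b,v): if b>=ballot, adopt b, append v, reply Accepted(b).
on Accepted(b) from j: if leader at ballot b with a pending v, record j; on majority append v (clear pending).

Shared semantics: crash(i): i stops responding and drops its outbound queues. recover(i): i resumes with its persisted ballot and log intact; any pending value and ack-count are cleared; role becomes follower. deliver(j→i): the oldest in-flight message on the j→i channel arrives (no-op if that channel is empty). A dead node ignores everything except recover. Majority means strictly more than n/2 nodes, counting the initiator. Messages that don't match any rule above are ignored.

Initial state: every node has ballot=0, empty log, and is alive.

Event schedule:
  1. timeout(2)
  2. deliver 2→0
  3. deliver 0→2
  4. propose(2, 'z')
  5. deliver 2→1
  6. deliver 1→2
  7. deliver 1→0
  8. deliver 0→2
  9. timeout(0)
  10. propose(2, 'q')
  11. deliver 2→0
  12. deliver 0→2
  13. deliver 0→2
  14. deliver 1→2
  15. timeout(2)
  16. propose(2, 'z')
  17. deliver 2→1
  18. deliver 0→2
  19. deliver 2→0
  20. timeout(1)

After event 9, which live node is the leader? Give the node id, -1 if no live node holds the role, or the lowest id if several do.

e1 timeout(2): 2[cand,b=5,-]
e2 deliver 2→0: 0[foll,b=5,-]
e3 deliver 0→2: 2[lead,b=5,-]
e4 propose(2,'z'): ·
e5 deliver 2→1: 1[foll,b=5,-]
e6 deliver 1→2: ·
e7 deliver 1→0: ·
e8 deliver 0→2: ·
e9 timeout(0): 0[cand,b=6,-]

2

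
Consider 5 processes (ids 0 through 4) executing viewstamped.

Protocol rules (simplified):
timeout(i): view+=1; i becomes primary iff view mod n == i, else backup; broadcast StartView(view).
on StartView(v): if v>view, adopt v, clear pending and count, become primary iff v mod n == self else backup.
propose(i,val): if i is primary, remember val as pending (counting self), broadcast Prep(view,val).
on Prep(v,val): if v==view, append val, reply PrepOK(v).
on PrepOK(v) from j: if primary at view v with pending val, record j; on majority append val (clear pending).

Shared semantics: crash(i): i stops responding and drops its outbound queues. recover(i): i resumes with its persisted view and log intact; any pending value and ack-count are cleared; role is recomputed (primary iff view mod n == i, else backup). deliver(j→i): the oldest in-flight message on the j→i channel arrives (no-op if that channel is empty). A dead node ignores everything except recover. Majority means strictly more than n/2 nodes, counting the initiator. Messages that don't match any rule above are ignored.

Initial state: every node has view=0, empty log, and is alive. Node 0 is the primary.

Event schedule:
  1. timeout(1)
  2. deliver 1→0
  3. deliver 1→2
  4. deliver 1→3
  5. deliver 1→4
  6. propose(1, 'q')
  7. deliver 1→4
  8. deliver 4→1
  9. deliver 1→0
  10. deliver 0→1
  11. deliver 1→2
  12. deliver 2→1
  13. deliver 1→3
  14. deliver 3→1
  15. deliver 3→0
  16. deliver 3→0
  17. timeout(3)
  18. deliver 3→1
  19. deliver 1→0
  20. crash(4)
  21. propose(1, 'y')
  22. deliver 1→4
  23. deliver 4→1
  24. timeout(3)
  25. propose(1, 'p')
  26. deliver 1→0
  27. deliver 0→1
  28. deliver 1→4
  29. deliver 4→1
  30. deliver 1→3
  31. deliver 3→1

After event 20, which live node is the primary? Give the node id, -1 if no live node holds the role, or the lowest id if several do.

e1 timeout(1): 1[prim,v=1,-]
e2 deliver 1→0: 0[back,v=1,-]
e3 deliver 1→2: 2[back,v=1,-]
e4 deliver 1→3: 3[back,v=1,-]
e5 deliver 1→4: 4[back,v=1,-]
e6 propose(1,'q'): ·
e7 deliver 1→4: 4[back,v=1,q]
e8 deliver 4→1: ·
e9 deliver 1→0: 0[back,v=1,q]
e10 deliver 0→1: 1[prim,v=1,q]
e11 deliver 1→2: 2[back,v=1,q]
e12 deliver 2→1: ·
e13 deliver 1→3: 3[back,v=1,q]
e14 deliver 3→1: ·
e15 deliver 3→0: ·
e16 deliver 3→0: ·
e17 timeout(3): 3[back,v=2,q]
e18 deliver 3→1: 1[back,v=2,q]
e19 deliver 1→0: ·
e20 crash(4): 4[✗back,v=1,q]

-1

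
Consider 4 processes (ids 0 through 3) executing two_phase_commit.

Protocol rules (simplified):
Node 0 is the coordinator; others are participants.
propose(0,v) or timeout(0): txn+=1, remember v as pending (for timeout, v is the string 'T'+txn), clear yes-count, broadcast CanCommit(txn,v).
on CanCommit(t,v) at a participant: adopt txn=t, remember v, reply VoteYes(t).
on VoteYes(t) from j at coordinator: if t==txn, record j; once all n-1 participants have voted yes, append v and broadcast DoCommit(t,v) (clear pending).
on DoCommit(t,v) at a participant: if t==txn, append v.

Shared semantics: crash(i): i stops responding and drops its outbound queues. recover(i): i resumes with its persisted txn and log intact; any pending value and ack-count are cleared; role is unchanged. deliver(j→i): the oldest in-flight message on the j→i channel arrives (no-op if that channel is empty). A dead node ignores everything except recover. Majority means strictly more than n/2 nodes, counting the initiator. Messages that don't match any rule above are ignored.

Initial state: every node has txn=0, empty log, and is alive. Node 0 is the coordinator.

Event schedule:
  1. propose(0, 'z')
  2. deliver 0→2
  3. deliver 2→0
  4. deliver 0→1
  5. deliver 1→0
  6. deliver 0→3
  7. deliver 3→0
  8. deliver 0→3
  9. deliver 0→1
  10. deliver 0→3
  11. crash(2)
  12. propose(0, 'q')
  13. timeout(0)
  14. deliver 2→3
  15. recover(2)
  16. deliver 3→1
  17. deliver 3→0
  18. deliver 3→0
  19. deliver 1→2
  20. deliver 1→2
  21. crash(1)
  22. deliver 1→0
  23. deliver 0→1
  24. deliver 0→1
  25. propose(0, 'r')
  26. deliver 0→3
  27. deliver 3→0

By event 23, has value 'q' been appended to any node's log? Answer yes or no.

no

[1] propose(0,'z') → N0(coor t1 [-])
[2] deliver 0→2 → N2(part t1 [-])
[3] deliver 2→0 → ∅
[4] deliver 0→1 → N1(part t1 [-])
[5] deliver 1→0 → ∅
[6] deliver 0→3 → N3(part t1 [-])
[7] deliver 3→0 → N0(coor t1 [z])
[8] deliver 0→3 → N3(part t1 [z])
[9] deliver 0→1 → N1(part t1 [z])
[10] deliver 0→3 → ∅
[11] crash(2) → N2(✗part t1 [-])
[12] propose(0,'q') → N0(coor t2 [z])
[13] timeout(0) → N0(coor t3 [z])
[14] deliver 2→3 → ∅
[15] recover(2) → N2(part t1 [-])
[16] deliver 3→1 → ∅
[17] deliver 3→0 → ∅
[18] deliver 3→0 → ∅
[19] deliver 1→2 → ∅
[20] deliver 1→2 → ∅
[21] crash(1) → N1(✗part t1 [z])
[22] deliver 1→0 → ∅
[23] deliver 0→1 → ∅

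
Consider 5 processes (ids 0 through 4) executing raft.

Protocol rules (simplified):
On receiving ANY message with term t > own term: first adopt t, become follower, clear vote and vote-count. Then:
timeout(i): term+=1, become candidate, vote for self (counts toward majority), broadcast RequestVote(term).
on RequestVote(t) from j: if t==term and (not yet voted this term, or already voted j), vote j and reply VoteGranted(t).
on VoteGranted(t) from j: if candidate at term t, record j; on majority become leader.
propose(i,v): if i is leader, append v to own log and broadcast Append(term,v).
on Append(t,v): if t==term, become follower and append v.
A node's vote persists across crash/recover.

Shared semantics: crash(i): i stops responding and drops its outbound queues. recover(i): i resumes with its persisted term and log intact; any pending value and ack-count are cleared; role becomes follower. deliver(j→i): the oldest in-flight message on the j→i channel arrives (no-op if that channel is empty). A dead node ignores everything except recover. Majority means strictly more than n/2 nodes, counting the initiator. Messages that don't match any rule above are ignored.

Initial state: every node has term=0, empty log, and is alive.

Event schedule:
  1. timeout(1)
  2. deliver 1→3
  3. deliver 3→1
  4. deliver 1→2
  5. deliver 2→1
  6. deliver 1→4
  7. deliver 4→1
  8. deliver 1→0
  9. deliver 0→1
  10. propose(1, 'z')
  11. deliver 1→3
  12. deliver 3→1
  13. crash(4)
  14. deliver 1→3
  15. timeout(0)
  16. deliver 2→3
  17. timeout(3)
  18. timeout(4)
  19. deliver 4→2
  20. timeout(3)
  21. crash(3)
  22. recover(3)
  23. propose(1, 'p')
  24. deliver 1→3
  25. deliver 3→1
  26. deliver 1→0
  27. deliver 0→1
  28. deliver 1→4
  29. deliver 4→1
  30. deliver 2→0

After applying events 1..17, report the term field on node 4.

1

step 1 timeout(1): 1={cand,t=1,log=-}
step 2 deliver 1→3: 3={foll,t=1,log=-}
step 3 deliver 3→1: —
step 4 deliver 1→2: 2={foll,t=1,log=-}
step 5 deliver 2→1: 1={lead,t=1,log=-}
step 6 deliver 1→4: 4={foll,t=1,log=-}
step 7 deliver 4→1: —
step 8 deliver 1→0: 0={foll,t=1,log=-}
step 9 deliver 0→1: —
step 10 propose(1,'z'): 1={lead,t=1,log=z}
step 11 deliver 1→3: 3={foll,t=1,log=z}
step 12 deliver 3→1: —
step 13 crash(4): 4={✗foll,t=1,log=-}
step 14 deliver 1→3: —
step 15 timeout(0): 0={cand,t=2,log=-}
step 16 deliver 2→3: —
step 17 timeout(3): 3={cand,t=2,log=z}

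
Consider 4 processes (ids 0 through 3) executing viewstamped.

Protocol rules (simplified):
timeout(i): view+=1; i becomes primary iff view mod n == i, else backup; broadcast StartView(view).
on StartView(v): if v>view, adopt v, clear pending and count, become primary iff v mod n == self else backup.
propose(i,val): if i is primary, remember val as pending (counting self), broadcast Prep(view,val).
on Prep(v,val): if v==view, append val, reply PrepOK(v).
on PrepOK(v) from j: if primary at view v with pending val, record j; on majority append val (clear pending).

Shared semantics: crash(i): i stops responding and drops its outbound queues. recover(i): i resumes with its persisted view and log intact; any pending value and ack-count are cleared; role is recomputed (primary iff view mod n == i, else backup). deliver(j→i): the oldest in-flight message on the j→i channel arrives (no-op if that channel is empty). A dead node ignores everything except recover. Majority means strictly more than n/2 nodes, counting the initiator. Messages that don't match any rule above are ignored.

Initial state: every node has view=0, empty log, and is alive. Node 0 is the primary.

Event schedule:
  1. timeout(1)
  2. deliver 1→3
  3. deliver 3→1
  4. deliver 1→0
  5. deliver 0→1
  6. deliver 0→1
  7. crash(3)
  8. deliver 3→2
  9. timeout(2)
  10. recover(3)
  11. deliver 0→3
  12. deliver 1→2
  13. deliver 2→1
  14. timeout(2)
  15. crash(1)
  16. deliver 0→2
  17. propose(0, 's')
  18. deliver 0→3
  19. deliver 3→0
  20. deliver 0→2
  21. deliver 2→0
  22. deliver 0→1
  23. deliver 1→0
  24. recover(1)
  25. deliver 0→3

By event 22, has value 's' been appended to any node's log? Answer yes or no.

[1] timeout(1) → N1(prim v1 [-])
[2] deliver 1→3 → N3(back v1 [-])
[3] deliver 3→1 → ∅
[4] deliver 1→0 → N0(back v1 [-])
[5] deliver 0→1 → ∅
[6] deliver 0→1 → ∅
[7] crash(3) → N3(✗back v1 [-])
[8] deliver 3→2 → ∅
[9] timeout(2) → N2(back v1 [-])
[10] recover(3) → N3(back v1 [-])
[11] deliver 0→3 → ∅
[12] deliver 1→2 → ∅
[13] deliver 2→1 → ∅
[14] timeout(2) → N2(prim v2 [-])
[15] crash(1) → N1(✗prim v1 [-])
[16] deliver 0→2 → ∅
[17] propose(0,'s') → ∅
[18] deliver 0→3 → ∅
[19] deliver 3→0 → ∅
[20] deliver 0→2 → ∅
[21] deliver 2→0 → ∅
[22] deliver 0→1 → ∅

no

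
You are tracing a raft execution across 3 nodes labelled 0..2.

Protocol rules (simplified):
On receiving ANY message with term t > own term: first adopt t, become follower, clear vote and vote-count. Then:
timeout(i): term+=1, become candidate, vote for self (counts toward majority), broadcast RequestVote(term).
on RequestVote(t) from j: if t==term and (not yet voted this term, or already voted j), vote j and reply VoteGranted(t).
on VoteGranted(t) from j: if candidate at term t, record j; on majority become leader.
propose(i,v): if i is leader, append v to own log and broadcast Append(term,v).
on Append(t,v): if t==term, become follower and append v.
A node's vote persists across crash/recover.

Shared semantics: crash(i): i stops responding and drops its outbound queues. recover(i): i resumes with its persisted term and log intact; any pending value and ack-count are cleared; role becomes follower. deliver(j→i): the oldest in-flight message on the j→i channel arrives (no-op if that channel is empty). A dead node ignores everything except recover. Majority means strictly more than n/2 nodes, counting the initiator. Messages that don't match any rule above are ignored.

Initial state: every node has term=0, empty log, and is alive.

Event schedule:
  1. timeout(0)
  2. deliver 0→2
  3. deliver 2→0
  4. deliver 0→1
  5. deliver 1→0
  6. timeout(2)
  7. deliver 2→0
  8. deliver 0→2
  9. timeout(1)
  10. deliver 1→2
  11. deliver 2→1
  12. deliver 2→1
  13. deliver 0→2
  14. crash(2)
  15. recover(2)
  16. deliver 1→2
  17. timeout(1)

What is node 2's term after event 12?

after 1 — timeout(0): n0:cand/t1/[-]
after 2 — deliver 0→2: n2:foll/t1/[-]
after 3 — deliver 2→0: n0:lead/t1/[-]
after 4 — deliver 0→1: n1:foll/t1/[-]
after 5 — deliver 1→0: ·
after 6 — timeout(2): n2:cand/t2/[-]
after 7 — deliver 2→0: n0:foll/t2/[-]
after 8 — deliver 0→2: n2:lead/t2/[-]
after 9 — timeout(1): n1:cand/t2/[-]
after 10 — deliver 1→2: ·
after 11 — deliver 2→1: ·
after 12 — deliver 2→1: ·

2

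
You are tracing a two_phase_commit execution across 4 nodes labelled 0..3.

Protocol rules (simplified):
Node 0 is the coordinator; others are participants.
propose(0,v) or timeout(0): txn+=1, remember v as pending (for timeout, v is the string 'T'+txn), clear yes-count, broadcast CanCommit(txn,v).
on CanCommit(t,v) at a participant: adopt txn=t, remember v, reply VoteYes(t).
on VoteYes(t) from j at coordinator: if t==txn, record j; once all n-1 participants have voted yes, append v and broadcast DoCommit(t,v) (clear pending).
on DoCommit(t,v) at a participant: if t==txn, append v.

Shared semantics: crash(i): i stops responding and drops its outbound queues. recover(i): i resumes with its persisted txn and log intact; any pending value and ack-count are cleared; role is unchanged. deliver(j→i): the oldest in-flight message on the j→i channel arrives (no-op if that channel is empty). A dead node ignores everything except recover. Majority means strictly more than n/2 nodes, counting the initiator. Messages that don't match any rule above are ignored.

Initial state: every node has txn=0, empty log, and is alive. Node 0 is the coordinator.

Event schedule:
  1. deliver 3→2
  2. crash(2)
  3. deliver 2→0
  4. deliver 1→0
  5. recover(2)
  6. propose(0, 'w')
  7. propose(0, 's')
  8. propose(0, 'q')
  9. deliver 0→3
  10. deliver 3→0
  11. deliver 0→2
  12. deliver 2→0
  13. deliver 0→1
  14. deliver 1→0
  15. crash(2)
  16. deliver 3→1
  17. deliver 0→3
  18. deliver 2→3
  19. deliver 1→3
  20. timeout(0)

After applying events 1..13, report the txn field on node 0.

1. deliver 3→2:  nop
2. crash(2):  <2:✗part t0 ->
3. deliver 2→0:  nop
4. deliver 1→0:  nop
5. recover(2):  <2:part t0 ->
6. propose(0,'w'):  <0:coor t1 ->
7. propose(0,'s'):  <0:coor t2 ->
8. propose(0,'q'):  <0:coor t3 ->
9. deliver 0→3:  <3:part t1 ->
10. deliver 3→0:  nop
11. deliver 0→2:  <2:part t1 ->
12. deliver 2→0:  nop
13. deliver 0→1:  <1:part t1 ->

3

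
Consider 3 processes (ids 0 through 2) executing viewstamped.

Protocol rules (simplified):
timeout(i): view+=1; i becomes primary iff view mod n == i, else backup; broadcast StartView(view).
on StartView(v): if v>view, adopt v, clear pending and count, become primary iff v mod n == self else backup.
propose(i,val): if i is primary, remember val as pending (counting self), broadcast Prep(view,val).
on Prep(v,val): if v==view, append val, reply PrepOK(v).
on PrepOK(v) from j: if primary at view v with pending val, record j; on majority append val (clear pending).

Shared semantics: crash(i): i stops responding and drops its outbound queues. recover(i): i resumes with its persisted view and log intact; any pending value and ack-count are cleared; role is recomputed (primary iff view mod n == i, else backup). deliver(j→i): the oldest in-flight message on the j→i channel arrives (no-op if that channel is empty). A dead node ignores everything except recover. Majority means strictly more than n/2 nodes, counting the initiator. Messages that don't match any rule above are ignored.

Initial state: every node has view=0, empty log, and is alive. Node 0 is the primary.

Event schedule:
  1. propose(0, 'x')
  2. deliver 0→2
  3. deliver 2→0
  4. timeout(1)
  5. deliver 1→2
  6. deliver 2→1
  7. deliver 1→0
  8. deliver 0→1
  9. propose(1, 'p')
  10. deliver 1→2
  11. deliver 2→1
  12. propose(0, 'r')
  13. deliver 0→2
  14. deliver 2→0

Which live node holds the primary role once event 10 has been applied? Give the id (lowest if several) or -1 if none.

1

[1] propose(0,'x') → ∅
[2] deliver 0→2 → N2(back v0 [x])
[3] deliver 2→0 → N0(prim v0 [x])
[4] timeout(1) → N1(prim v1 [-])
[5] deliver 1→2 → N2(back v1 [x])
[6] deliver 2→1 → ∅
[7] deliver 1→0 → N0(back v1 [x])
[8] deliver 0→1 → ∅
[9] propose(1,'p') → ∅
[10] deliver 1→2 → N2(back v1 [x,p])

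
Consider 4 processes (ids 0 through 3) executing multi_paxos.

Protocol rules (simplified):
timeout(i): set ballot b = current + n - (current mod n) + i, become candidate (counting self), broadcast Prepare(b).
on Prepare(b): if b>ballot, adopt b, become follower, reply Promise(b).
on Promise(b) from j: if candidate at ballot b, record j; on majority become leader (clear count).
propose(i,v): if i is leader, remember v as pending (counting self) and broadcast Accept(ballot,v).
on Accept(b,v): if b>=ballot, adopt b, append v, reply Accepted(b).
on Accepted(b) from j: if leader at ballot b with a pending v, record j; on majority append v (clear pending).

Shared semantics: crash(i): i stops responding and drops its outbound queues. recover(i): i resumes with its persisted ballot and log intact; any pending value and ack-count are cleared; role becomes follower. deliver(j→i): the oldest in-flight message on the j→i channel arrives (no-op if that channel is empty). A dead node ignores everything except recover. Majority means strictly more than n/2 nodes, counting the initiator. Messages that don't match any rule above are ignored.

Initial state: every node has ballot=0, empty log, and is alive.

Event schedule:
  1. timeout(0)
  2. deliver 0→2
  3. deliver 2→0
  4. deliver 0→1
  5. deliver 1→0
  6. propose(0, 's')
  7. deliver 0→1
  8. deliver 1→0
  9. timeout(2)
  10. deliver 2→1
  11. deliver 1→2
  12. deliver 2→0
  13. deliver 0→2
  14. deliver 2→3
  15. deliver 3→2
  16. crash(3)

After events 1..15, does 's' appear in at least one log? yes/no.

yes

1. timeout(0):  <0:cand b4 ->
2. deliver 0→2:  <2:foll b4 ->
3. deliver 2→0:  nop
4. deliver 0→1:  <1:foll b4 ->
5. deliver 1→0:  <0:lead b4 ->
6. propose(0,'s'):  nop
7. deliver 0→1:  <1:foll b4 s>
8. deliver 1→0:  nop
9. timeout(2):  <2:cand b10 ->
10. deliver 2→1:  <1:foll b10 s>
11. deliver 1→2:  nop
12. deliver 2→0:  <0:foll b10 ->
13. deliver 0→2:  nop
14. deliver 2→3:  <3:foll b10 ->
15. deliver 3→2:  <2:lead b10 ->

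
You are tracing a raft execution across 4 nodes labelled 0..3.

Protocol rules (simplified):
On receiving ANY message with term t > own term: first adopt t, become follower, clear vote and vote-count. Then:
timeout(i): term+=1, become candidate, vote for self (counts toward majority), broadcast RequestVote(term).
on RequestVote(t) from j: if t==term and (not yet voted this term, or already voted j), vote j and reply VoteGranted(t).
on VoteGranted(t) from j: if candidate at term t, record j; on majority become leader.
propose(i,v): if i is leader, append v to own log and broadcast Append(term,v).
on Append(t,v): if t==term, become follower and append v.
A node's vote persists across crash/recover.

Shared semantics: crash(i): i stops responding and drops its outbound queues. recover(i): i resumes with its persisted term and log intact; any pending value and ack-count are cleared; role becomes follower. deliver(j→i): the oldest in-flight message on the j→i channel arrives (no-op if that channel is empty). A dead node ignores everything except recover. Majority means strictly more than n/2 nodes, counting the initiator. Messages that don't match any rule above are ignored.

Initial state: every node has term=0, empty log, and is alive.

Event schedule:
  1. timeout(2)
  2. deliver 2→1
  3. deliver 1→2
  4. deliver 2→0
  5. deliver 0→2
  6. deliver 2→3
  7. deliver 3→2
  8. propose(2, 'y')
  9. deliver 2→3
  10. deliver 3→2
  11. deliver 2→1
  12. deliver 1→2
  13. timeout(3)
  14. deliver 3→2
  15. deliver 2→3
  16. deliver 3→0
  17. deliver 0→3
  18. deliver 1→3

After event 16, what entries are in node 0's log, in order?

e1 timeout(2): 2[cand,t=1,-]
e2 deliver 2→1: 1[foll,t=1,-]
e3 deliver 1→2: ·
e4 deliver 2→0: 0[foll,t=1,-]
e5 deliver 0→2: 2[lead,t=1,-]
e6 deliver 2→3: 3[foll,t=1,-]
e7 deliver 3→2: ·
e8 propose(2,'y'): 2[lead,t=1,y]
e9 deliver 2→3: 3[foll,t=1,y]
e10 deliver 3→2: ·
e11 deliver 2→1: 1[foll,t=1,y]
e12 deliver 1→2: ·
e13 timeout(3): 3[cand,t=2,y]
e14 deliver 3→2: 2[foll,t=2,y]
e15 deliver 2→3: ·
e16 deliver 3→0: 0[foll,t=2,-]

empty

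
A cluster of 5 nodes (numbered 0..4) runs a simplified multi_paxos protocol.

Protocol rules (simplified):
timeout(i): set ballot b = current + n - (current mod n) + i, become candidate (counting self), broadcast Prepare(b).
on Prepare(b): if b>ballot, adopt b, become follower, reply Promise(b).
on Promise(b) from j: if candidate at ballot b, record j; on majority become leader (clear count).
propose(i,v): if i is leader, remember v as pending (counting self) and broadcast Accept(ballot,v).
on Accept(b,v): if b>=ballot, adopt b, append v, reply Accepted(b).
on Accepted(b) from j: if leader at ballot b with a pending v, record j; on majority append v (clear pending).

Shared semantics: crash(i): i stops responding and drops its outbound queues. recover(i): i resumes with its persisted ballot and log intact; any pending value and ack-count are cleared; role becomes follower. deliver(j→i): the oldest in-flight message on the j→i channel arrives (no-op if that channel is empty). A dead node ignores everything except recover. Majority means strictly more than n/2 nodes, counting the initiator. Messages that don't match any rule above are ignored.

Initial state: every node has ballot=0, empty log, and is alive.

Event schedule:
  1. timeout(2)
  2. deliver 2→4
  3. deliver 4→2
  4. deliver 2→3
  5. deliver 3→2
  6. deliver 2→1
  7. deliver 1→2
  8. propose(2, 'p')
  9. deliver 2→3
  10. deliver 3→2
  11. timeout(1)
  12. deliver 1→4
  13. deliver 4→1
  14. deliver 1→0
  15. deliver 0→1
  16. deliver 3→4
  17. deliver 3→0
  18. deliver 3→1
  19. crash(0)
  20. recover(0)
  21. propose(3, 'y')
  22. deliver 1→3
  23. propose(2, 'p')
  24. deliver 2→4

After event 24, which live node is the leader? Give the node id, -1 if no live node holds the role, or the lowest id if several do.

1

[1] timeout(2) → N2(cand b7 [-])
[2] deliver 2→4 → N4(foll b7 [-])
[3] deliver 4→2 → ∅
[4] deliver 2→3 → N3(foll b7 [-])
[5] deliver 3→2 → N2(lead b7 [-])
[6] deliver 2→1 → N1(foll b7 [-])
[7] deliver 1→2 → ∅
[8] propose(2,'p') → ∅
[9] deliver 2→3 → N3(foll b7 [p])
[10] deliver 3→2 → ∅
[11] timeout(1) → N1(cand b11 [-])
[12] deliver 1→4 → N4(foll b11 [-])
[13] deliver 4→1 → ∅
[14] deliver 1→0 → N0(foll b11 [-])
[15] deliver 0→1 → N1(lead b11 [-])
[16] deliver 3→4 → ∅
[17] deliver 3→0 → ∅
[18] deliver 3→1 → ∅
[19] crash(0) → N0(✗foll b11 [-])
[20] recover(0) → N0(foll b11 [-])
[21] propose(3,'y') → ∅
[22] deliver 1→3 → N3(foll b11 [p])
[23] propose(2,'p') → ∅
[24] deliver 2→4 → ∅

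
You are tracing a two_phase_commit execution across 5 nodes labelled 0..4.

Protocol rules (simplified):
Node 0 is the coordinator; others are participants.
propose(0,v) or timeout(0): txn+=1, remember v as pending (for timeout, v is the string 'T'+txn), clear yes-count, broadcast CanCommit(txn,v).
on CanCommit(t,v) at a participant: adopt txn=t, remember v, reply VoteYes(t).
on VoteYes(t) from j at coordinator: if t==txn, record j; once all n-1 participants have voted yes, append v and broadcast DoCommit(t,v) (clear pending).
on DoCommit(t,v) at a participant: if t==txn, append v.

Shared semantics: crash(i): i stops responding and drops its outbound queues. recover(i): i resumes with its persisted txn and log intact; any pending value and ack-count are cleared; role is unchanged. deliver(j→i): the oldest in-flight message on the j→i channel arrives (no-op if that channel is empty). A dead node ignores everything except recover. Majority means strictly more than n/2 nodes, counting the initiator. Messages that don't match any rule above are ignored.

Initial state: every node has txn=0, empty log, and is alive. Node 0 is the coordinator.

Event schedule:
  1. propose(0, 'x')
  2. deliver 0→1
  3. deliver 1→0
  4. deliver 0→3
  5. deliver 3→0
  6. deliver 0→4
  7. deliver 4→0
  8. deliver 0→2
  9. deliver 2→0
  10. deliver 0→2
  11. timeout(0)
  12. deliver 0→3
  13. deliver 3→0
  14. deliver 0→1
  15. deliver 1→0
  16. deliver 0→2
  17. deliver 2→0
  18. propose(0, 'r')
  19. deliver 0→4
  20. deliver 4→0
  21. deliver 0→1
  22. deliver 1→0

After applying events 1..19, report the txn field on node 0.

e1 propose(0,'x'): 0[coor,t=1,-]
e2 deliver 0→1: 1[part,t=1,-]
e3 deliver 1→0: ·
e4 deliver 0→3: 3[part,t=1,-]
e5 deliver 3→0: ·
e6 deliver 0→4: 4[part,t=1,-]
e7 deliver 4→0: ·
e8 deliver 0→2: 2[part,t=1,-]
e9 deliver 2→0: 0[coor,t=1,x]
e10 deliver 0→2: 2[part,t=1,x]
e11 timeout(0): 0[coor,t=2,x]
e12 deliver 0→3: 3[part,t=1,x]
e13 deliver 3→0: ·
e14 deliver 0→1: 1[part,t=1,x]
e15 deliver 1→0: ·
e16 deliver 0→2: 2[part,t=2,x]
e17 deliver 2→0: ·
e18 propose(0,'r'): 0[coor,t=3,x]
e19 deliver 0→4: 4[part,t=1,x]

3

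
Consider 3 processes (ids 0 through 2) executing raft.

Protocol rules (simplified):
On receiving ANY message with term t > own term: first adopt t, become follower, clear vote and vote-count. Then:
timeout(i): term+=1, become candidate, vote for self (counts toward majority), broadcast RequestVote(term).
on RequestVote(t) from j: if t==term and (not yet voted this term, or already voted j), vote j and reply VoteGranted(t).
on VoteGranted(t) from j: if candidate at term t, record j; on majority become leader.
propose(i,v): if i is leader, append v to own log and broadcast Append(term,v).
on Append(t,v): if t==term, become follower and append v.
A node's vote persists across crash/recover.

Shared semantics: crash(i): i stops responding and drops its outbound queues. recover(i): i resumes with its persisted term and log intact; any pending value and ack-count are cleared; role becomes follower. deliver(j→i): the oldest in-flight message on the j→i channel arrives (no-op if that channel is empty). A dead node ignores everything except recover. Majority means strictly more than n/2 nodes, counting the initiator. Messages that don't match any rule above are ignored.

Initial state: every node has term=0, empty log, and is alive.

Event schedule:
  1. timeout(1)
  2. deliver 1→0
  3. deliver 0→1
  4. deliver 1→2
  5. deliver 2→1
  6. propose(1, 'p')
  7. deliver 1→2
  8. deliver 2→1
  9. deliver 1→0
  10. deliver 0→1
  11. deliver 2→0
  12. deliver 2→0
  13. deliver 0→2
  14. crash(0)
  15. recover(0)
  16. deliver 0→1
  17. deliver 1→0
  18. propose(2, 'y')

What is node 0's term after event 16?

1

e1 timeout(1): 1[cand,t=1,-]
e2 deliver 1→0: 0[foll,t=1,-]
e3 deliver 0→1: 1[lead,t=1,-]
e4 deliver 1→2: 2[foll,t=1,-]
e5 deliver 2→1: ·
e6 propose(1,'p'): 1[lead,t=1,p]
e7 deliver 1→2: 2[foll,t=1,p]
e8 deliver 2→1: ·
e9 deliver 1→0: 0[foll,t=1,p]
e10 deliver 0→1: ·
e11 deliver 2→0: ·
e12 deliver 2→0: ·
e13 deliver 0→2: ·
e14 crash(0): 0[✗foll,t=1,p]
e15 recover(0): 0[foll,t=1,p]
e16 deliver 0→1: ·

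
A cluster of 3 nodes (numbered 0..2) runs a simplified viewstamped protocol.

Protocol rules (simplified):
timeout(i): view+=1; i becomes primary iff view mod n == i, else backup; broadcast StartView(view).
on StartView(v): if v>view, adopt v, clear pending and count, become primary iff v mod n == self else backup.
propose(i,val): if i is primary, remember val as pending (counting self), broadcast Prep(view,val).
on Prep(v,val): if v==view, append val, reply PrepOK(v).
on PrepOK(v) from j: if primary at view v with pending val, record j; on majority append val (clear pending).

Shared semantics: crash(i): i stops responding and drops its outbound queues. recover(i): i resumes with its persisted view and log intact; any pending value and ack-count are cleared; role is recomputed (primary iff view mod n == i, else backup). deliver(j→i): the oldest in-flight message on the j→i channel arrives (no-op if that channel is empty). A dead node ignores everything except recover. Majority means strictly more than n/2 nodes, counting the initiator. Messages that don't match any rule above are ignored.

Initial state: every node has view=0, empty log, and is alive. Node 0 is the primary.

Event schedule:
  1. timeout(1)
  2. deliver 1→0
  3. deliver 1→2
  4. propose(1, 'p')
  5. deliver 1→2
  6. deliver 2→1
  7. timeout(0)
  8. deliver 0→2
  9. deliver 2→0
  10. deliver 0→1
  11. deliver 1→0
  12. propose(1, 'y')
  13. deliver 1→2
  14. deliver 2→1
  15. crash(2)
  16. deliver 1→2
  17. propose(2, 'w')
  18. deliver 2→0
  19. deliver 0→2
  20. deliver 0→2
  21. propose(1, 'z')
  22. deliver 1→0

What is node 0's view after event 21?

e1 timeout(1): 1[prim,v=1,-]
e2 deliver 1→0: 0[back,v=1,-]
e3 deliver 1→2: 2[back,v=1,-]
e4 propose(1,'p'): ·
e5 deliver 1→2: 2[back,v=1,p]
e6 deliver 2→1: 1[prim,v=1,p]
e7 timeout(0): 0[back,v=2,-]
e8 deliver 0→2: 2[prim,v=2,p]
e9 deliver 2→0: ·
e10 deliver 0→1: 1[back,v=2,p]
e11 deliver 1→0: ·
e12 propose(1,'y'): ·
e13 deliver 1→2: ·
e14 deliver 2→1: ·
e15 crash(2): 2[✗prim,v=2,p]
e16 deliver 1→2: ·
e17 propose(2,'w'): ·
e18 deliver 2→0: ·
e19 deliver 0→2: ·
e20 deliver 0→2: ·
e21 propose(1,'z'): ·

2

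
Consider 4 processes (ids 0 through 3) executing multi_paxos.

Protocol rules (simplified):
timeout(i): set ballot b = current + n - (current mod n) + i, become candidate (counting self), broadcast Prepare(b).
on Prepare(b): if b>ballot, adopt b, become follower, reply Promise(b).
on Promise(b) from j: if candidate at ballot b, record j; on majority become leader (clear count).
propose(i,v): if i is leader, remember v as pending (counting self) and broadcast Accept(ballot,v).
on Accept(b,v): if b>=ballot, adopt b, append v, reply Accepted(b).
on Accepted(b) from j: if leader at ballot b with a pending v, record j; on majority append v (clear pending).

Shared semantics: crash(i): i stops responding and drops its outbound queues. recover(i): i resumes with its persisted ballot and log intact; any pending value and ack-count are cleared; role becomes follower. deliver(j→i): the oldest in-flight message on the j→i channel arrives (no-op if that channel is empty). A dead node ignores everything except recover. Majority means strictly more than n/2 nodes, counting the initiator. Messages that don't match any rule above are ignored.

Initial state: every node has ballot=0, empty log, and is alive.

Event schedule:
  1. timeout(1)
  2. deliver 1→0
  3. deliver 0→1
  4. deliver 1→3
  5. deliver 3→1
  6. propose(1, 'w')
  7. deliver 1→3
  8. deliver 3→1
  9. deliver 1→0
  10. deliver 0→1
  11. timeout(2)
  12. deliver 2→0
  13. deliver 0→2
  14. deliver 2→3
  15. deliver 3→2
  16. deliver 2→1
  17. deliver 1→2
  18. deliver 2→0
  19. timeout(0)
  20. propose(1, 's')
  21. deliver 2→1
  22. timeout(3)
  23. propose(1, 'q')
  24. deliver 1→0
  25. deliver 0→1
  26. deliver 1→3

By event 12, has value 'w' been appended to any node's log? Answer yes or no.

step 1 timeout(1): 1={cand,b=5,log=-}
step 2 deliver 1→0: 0={foll,b=5,log=-}
step 3 deliver 0→1: —
step 4 deliver 1→3: 3={foll,b=5,log=-}
step 5 deliver 3→1: 1={lead,b=5,log=-}
step 6 propose(1,'w'): —
step 7 deliver 1→3: 3={foll,b=5,log=w}
step 8 deliver 3→1: —
step 9 deliver 1→0: 0={foll,b=5,log=w}
step 10 deliver 0→1: 1={lead,b=5,log=w}
step 11 timeout(2): 2={cand,b=6,log=-}
step 12 deliver 2→0: 0={foll,b=6,log=w}

yes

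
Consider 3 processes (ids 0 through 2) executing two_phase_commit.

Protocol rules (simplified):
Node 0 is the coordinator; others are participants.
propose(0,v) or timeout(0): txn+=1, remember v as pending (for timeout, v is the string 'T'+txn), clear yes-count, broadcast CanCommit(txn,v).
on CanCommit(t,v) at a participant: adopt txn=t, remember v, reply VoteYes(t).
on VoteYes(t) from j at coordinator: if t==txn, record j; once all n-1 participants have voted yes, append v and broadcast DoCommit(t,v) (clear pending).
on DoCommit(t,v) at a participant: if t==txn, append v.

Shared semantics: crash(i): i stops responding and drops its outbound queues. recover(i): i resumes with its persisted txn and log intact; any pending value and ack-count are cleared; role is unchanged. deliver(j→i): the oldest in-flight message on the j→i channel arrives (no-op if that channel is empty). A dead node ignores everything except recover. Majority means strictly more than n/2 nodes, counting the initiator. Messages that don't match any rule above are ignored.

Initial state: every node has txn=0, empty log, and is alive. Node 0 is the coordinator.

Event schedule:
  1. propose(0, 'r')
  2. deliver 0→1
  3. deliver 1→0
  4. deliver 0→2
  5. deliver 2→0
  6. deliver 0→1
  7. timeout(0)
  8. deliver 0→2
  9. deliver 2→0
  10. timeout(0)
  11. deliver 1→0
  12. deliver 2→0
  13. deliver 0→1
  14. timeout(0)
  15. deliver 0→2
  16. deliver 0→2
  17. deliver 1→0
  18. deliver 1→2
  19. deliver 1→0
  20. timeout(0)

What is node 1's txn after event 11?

step 1 propose(0,'r'): 0={coor,t=1,log=-}
step 2 deliver 0→1: 1={part,t=1,log=-}
step 3 deliver 1→0: —
step 4 deliver 0→2: 2={part,t=1,log=-}
step 5 deliver 2→0: 0={coor,t=1,log=r}
step 6 deliver 0→1: 1={part,t=1,log=r}
step 7 timeout(0): 0={coor,t=2,log=r}
step 8 deliver 0→2: 2={part,t=1,log=r}
step 9 deliver 2→0: —
step 10 timeout(0): 0={coor,t=3,log=r}
step 11 deliver 1→0: —

1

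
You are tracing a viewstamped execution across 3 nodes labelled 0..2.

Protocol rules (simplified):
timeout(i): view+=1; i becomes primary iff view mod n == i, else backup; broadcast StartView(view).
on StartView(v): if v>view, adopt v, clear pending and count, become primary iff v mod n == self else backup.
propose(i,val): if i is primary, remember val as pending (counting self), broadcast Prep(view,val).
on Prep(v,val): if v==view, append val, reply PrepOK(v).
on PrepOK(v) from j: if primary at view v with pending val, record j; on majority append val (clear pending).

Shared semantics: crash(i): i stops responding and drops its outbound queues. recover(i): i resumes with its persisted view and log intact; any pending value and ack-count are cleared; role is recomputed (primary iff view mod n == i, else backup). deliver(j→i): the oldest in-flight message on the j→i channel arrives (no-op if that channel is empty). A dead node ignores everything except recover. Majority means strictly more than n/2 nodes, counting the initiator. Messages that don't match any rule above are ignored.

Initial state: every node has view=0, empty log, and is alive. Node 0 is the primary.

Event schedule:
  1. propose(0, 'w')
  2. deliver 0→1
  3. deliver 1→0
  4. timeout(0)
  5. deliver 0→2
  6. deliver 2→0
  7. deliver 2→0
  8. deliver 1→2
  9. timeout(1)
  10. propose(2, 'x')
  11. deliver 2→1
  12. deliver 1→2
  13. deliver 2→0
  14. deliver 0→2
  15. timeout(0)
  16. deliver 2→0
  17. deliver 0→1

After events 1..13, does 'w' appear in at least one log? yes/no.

yes

after 1 — propose(0,'w'): ·
after 2 — deliver 0→1: n1:back/v0/[w]
after 3 — deliver 1→0: n0:prim/v0/[w]
after 4 — timeout(0): n0:back/v1/[w]
after 5 — deliver 0→2: n2:back/v0/[w]
after 6 — deliver 2→0: ·
after 7 — deliver 2→0: ·
after 8 — deliver 1→2: ·
after 9 — timeout(1): n1:prim/v1/[w]
after 10 — propose(2,'x'): ·
after 11 — deliver 2→1: ·
after 12 — deliver 1→2: n2:back/v1/[w]
after 13 — deliver 2→0: ·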